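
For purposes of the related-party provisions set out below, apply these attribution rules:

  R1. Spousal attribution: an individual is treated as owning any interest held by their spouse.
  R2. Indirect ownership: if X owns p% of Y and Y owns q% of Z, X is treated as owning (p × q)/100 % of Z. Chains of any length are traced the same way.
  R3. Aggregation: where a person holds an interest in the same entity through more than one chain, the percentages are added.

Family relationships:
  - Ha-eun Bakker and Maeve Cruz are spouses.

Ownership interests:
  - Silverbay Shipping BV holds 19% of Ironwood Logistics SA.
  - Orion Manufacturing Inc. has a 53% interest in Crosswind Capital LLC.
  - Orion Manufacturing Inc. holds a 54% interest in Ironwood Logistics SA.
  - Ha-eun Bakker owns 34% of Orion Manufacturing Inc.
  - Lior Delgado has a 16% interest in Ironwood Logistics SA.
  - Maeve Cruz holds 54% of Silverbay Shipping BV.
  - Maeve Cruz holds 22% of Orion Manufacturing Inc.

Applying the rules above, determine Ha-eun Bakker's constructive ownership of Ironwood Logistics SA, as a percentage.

By spousal attribution (R1), Ha-eun Bakker is treated as also owning Maeve Cruz's interest in Orion Manufacturing Inc, giving 34% + 22% = 56%.
By spousal attribution (R1), Ha-eun Bakker is treated as owning Maeve Cruz's 54% interest in Silverbay Shipping BV.
Chain via Orion Manufacturing Inc. (R2): 56% × 54% = 30.24% of Ironwood Logistics SA.
Chain via Silverbay Shipping BV (R2): 54% × 19% = 10.26% of Ironwood Logistics SA.
Aggregating (R3): 30.24% + 10.26% = 40.5%.

40.5%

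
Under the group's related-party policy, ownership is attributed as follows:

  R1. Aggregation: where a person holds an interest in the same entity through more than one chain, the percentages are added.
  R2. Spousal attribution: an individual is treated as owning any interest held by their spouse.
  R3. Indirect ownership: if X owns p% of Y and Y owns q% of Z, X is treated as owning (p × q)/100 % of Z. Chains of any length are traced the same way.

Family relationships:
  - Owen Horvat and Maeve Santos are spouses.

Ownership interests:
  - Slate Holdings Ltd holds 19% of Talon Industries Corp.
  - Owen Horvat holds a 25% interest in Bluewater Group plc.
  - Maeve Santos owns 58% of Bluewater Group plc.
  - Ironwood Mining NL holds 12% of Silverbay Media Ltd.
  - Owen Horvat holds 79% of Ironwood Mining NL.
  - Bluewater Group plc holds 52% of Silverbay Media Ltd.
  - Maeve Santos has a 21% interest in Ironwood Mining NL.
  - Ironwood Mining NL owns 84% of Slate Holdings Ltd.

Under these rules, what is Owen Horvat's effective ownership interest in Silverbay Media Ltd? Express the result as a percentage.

55.16%

By spousal attribution (R2), Owen Horvat is treated as also owning Maeve Santos's interest in Ironwood Mining NL, giving 79% + 21% = 100%.
By spousal attribution (R2), Owen Horvat is treated as also owning Maeve Santos's interest in Bluewater Group plc, giving 25% + 58% = 83%.
Chain via Ironwood Mining NL (R3): 100% × 12% = 12% of Silverbay Media Ltd.
Chain via Bluewater Group plc (R3): 83% × 52% = 43.16% of Silverbay Media Ltd.
Aggregating (R1): 12% + 43.16% = 55.16%.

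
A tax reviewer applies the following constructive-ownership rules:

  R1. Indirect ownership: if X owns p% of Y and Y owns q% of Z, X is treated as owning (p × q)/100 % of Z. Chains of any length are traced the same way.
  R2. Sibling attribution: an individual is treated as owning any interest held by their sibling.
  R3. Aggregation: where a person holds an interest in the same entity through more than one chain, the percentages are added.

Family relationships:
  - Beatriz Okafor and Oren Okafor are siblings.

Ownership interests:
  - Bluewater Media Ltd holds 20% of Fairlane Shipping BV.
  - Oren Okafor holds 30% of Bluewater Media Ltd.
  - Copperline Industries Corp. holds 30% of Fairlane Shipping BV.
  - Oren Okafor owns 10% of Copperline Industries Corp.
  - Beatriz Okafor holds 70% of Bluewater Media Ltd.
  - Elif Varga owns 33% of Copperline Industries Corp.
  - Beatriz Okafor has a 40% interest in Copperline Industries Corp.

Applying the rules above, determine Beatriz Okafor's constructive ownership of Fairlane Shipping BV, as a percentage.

35%

By sibling attribution (R2), Beatriz Okafor is treated as also owning Oren Okafor's interest in Copperline Industries Corp, giving 40% + 10% = 50%.
By sibling attribution (R2), Beatriz Okafor is treated as also owning Oren Okafor's interest in Bluewater Media Ltd, giving 70% + 30% = 100%.
Chain via Copperline Industries Corp. (R1): 50% × 30% = 15% of Fairlane Shipping BV.
Chain via Bluewater Media Ltd (R1): 100% × 20% = 20% of Fairlane Shipping BV.
Aggregating (R3): 15% + 20% = 35%.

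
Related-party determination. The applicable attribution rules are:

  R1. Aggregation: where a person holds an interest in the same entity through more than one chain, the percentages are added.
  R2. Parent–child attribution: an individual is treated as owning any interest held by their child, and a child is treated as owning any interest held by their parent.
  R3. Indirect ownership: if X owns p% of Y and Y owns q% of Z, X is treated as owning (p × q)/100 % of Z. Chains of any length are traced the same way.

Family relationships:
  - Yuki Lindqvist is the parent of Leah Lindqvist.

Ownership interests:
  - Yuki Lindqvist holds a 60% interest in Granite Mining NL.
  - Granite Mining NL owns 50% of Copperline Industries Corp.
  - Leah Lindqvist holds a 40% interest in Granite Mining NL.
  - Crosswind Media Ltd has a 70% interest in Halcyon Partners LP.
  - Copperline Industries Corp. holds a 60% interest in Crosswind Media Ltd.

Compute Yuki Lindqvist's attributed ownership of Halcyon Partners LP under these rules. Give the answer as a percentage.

21%

By parent–child attribution (R2), Yuki Lindqvist is treated as also owning Leah Lindqvist's interest in Granite Mining NL, giving 60% + 40% = 100%.
Chain via Granite Mining NL → Copperline Industries Corp. → Crosswind Media Ltd (R3): 100% × 50% × 60% × 70% = 21% of Halcyon Partners LP.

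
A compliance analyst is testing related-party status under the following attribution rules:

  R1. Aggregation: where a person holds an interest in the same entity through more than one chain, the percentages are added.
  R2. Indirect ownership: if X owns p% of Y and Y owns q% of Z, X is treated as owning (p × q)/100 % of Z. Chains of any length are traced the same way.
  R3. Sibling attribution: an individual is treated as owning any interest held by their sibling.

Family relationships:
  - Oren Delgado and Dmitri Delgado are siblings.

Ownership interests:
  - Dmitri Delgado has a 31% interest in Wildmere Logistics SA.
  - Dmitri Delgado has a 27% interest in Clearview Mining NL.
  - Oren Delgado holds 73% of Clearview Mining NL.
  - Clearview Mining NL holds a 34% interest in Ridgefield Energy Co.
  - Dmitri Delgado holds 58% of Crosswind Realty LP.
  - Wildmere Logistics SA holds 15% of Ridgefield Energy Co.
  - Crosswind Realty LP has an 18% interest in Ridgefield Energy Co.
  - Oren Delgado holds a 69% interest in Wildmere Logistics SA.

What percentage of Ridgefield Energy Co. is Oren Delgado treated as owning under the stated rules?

By sibling attribution (R3), Oren Delgado is treated as also owning Dmitri Delgado's interest in Wildmere Logistics SA, giving 69% + 31% = 100%.
By sibling attribution (R3), Oren Delgado is treated as also owning Dmitri Delgado's interest in Clearview Mining NL, giving 73% + 27% = 100%.
By sibling attribution (R3), Oren Delgado is treated as owning Dmitri Delgado's 58% interest in Crosswind Realty LP.
Chain via Wildmere Logistics SA (R2): 100% × 15% = 15% of Ridgefield Energy Co.
Chain via Clearview Mining NL (R2): 100% × 34% = 34% of Ridgefield Energy Co.
Chain via Crosswind Realty LP (R2): 58% × 18% = 10.44% of Ridgefield Energy Co.
Aggregating (R1): 15% + 34% + 10.44% = 59.44%.

59.44%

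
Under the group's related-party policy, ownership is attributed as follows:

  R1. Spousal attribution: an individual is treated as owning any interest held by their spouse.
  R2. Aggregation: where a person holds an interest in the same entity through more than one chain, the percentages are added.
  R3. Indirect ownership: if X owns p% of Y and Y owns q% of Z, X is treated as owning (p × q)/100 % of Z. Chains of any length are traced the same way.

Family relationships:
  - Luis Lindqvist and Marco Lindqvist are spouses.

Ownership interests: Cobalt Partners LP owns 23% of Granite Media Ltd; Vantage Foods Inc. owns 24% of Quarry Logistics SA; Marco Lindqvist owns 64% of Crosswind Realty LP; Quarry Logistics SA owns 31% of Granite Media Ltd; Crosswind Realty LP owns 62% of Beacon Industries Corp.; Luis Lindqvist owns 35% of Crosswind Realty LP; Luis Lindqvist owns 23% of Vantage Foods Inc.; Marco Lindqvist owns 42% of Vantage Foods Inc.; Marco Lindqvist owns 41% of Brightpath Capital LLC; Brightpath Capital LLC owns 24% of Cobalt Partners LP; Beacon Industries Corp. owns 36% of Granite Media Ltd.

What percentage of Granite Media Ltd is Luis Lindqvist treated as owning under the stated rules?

29.196%

By spousal attribution (R1), Luis Lindqvist is treated as also owning Marco Lindqvist's interest in Vantage Foods Inc, giving 23% + 42% = 65%.
By spousal attribution (R1), Luis Lindqvist is treated as also owning Marco Lindqvist's interest in Crosswind Realty LP, giving 35% + 64% = 99%.
By spousal attribution (R1), Luis Lindqvist is treated as owning Marco Lindqvist's 41% interest in Brightpath Capital LLC.
Chain via Vantage Foods Inc. → Quarry Logistics SA (R3): 65% × 24% × 31% = 4.836% of Granite Media Ltd.
Chain via Crosswind Realty LP → Beacon Industries Corp. (R3): 99% × 62% × 36% = 22.0968% of Granite Media Ltd.
Chain via Brightpath Capital LLC → Cobalt Partners LP (R3): 41% × 24% × 23% = 2.2632% of Granite Media Ltd.
Aggregating (R2): 4.836% + 22.0968% + 2.2632% = 29.196%.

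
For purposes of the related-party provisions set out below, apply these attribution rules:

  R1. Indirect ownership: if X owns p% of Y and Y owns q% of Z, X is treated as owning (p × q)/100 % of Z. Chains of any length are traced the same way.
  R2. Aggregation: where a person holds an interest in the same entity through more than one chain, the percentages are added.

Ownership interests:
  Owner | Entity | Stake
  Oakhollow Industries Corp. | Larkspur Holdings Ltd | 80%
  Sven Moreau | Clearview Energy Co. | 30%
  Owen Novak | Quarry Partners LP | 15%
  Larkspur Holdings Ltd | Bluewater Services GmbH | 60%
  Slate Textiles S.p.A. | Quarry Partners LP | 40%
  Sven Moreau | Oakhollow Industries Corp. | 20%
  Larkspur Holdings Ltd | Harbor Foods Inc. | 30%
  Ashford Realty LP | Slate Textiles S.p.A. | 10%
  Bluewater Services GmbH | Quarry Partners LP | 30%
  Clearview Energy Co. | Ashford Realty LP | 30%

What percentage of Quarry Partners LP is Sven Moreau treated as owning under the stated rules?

3.24%

Chain via Oakhollow Industries Corp. → Larkspur Holdings Ltd → Bluewater Services GmbH (R1): 20% × 80% × 60% × 30% = 2.88% of Quarry Partners LP.
Chain via Clearview Energy Co. → Ashford Realty LP → Slate Textiles S.p.A. (R1): 30% × 30% × 10% × 40% = 0.36% of Quarry Partners LP.
Aggregating (R2): 2.88% + 0.36% = 3.24%.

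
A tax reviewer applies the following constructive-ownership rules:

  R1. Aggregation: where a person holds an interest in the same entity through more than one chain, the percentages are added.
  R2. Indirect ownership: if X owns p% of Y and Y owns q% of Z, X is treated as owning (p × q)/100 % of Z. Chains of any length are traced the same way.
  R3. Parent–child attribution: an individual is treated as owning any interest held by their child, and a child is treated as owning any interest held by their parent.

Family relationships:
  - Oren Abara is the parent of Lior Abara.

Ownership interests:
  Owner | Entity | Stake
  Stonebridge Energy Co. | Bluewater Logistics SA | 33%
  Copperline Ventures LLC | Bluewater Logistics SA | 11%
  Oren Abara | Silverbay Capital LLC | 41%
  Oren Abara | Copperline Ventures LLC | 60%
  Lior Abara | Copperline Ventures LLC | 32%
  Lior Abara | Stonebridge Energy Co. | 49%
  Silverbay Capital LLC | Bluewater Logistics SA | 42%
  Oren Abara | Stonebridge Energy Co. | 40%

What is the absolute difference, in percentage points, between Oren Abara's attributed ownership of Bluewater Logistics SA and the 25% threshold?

By parent–child attribution (R3), Oren Abara is treated as also owning Lior Abara's interest in Stonebridge Energy Co, giving 40% + 49% = 89%.
By parent–child attribution (R3), Oren Abara is treated as also owning Lior Abara's interest in Copperline Ventures LLC, giving 60% + 32% = 92%.
Chain via Silverbay Capital LLC (R2): 41% × 42% = 17.22% of Bluewater Logistics SA.
Chain via Stonebridge Energy Co. (R2): 89% × 33% = 29.37% of Bluewater Logistics SA.
Chain via Copperline Ventures LLC (R2): 92% × 11% = 10.12% of Bluewater Logistics SA.
Aggregating (R1): 17.22% + 29.37% + 10.12% = 56.71%.
56.71% exceeds the 25% threshold by 31.71 percentage points.

31.71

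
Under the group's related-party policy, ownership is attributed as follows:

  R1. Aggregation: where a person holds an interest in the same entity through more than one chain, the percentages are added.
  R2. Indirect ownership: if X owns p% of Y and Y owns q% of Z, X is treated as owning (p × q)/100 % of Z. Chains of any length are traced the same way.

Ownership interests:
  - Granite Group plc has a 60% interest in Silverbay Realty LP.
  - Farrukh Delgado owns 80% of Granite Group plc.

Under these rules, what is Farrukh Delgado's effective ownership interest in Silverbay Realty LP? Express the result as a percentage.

48%

Chain via Granite Group plc (R2): 80% × 60% = 48% of Silverbay Realty LP.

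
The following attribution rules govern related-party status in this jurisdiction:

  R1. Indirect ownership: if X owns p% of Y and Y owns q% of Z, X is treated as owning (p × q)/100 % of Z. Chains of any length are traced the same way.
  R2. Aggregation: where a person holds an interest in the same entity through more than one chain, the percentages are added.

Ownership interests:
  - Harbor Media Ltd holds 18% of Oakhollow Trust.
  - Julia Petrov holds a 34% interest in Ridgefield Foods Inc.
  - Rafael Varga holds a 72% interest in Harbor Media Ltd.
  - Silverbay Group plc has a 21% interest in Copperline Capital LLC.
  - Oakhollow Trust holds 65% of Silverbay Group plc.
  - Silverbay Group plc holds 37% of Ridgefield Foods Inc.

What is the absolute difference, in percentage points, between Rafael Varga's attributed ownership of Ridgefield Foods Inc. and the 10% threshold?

6.88312

Chain via Harbor Media Ltd → Oakhollow Trust → Silverbay Group plc (R1): 72% × 18% × 65% × 37% = 3.11688% of Ridgefield Foods Inc.
3.11688% falls short of the 10% threshold by 6.88312 percentage points.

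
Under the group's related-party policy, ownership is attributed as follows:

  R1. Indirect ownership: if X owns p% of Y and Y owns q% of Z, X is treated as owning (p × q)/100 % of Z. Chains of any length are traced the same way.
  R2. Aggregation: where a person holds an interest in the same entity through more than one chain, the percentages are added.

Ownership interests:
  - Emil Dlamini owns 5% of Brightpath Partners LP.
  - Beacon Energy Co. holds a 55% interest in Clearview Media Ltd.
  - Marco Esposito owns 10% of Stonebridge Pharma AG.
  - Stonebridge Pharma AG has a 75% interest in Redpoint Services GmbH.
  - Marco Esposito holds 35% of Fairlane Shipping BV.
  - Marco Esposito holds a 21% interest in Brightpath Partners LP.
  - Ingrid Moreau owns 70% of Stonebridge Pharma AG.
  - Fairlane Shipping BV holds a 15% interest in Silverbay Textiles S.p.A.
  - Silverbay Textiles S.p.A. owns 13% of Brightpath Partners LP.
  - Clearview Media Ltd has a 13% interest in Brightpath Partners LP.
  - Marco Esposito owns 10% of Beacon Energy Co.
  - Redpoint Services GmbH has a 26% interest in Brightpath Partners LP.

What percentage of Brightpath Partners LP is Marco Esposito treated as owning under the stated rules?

24.3475%

Chain via Beacon Energy Co. → Clearview Media Ltd (R1): 10% × 55% × 13% = 0.715% of Brightpath Partners LP.
Chain via Stonebridge Pharma AG → Redpoint Services GmbH (R1): 10% × 75% × 26% = 1.95% of Brightpath Partners LP.
Chain via Fairlane Shipping BV → Silverbay Textiles S.p.A. (R1): 35% × 15% × 13% = 0.6825% of Brightpath Partners LP.
Direct interest in Brightpath Partners LP: 21%.
Aggregating (R2): 0.715% + 1.95% + 0.6825% + 21% = 24.3475%.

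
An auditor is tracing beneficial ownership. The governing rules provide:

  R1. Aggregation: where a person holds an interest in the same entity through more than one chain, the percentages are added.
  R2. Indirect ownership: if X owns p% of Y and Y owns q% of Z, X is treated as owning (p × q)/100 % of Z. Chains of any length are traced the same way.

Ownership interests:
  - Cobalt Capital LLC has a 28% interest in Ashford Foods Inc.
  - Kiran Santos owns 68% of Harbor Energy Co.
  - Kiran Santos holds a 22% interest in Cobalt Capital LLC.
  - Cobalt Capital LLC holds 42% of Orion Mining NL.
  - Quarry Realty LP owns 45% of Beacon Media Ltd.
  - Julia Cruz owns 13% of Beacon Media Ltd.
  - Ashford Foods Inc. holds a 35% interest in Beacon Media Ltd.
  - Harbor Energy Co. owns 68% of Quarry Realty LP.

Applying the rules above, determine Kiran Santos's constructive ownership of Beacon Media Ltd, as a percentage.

22.964%

Chain via Harbor Energy Co. → Quarry Realty LP (R2): 68% × 68% × 45% = 20.808% of Beacon Media Ltd.
Chain via Cobalt Capital LLC → Ashford Foods Inc. (R2): 22% × 28% × 35% = 2.156% of Beacon Media Ltd.
Aggregating (R1): 20.808% + 2.156% = 22.964%.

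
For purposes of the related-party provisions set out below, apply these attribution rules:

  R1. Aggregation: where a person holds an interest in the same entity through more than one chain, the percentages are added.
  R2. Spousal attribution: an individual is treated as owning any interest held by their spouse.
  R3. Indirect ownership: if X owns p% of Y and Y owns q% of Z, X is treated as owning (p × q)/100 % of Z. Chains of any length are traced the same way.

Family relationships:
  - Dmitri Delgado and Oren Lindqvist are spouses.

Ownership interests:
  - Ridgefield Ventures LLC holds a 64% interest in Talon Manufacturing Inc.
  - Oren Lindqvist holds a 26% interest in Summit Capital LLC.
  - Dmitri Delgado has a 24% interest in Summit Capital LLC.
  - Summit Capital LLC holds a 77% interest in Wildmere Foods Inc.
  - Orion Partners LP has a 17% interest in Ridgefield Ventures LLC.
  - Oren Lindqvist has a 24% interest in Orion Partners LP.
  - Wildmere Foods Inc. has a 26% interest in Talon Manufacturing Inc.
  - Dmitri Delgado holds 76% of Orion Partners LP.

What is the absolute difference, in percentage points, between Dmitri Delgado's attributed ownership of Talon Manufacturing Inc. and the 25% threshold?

4.11

By spousal attribution (R2), Dmitri Delgado is treated as also owning Oren Lindqvist's interest in Summit Capital LLC, giving 24% + 26% = 50%.
By spousal attribution (R2), Dmitri Delgado is treated as also owning Oren Lindqvist's interest in Orion Partners LP, giving 76% + 24% = 100%.
Chain via Summit Capital LLC → Wildmere Foods Inc. (R3): 50% × 77% × 26% = 10.01% of Talon Manufacturing Inc.
Chain via Orion Partners LP → Ridgefield Ventures LLC (R3): 100% × 17% × 64% = 10.88% of Talon Manufacturing Inc.
Aggregating (R1): 10.01% + 10.88% = 20.89%.
20.89% falls short of the 25% threshold by 4.11 percentage points.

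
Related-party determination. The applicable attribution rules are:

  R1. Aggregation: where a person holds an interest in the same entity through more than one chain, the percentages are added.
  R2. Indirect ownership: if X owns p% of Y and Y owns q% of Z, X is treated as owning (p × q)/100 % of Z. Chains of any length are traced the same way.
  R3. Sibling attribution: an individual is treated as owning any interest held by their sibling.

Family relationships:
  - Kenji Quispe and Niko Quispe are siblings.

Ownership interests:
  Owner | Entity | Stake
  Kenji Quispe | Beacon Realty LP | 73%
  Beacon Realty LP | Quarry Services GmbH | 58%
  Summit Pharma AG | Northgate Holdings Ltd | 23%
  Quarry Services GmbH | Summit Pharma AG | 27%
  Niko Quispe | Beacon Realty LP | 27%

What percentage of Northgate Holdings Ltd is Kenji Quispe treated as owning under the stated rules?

By sibling attribution (R3), Kenji Quispe is treated as also owning Niko Quispe's interest in Beacon Realty LP, giving 73% + 27% = 100%.
Chain via Beacon Realty LP → Quarry Services GmbH → Summit Pharma AG (R2): 100% × 58% × 27% × 23% = 3.6018% of Northgate Holdings Ltd.

3.6018%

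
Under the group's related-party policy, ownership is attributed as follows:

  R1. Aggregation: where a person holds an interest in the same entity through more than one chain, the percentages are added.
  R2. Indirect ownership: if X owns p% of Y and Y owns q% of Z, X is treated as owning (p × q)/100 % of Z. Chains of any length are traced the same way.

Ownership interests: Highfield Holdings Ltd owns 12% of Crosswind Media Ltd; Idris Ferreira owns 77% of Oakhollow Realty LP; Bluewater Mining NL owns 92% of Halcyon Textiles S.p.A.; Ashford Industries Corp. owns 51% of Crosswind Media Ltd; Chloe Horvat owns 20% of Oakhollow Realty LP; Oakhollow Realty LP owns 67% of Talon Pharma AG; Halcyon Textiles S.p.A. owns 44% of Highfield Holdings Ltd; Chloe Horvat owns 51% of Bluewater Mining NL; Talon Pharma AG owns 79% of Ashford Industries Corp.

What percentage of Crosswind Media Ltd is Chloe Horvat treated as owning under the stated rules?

Chain via Bluewater Mining NL → Halcyon Textiles S.p.A. → Highfield Holdings Ltd (R2): 51% × 92% × 44% × 12% = 2.477376% of Crosswind Media Ltd.
Chain via Oakhollow Realty LP → Talon Pharma AG → Ashford Industries Corp. (R2): 20% × 67% × 79% × 51% = 5.39886% of Crosswind Media Ltd.
Aggregating (R1): 2.477376% + 5.39886% = 7.876236%.

7.876236%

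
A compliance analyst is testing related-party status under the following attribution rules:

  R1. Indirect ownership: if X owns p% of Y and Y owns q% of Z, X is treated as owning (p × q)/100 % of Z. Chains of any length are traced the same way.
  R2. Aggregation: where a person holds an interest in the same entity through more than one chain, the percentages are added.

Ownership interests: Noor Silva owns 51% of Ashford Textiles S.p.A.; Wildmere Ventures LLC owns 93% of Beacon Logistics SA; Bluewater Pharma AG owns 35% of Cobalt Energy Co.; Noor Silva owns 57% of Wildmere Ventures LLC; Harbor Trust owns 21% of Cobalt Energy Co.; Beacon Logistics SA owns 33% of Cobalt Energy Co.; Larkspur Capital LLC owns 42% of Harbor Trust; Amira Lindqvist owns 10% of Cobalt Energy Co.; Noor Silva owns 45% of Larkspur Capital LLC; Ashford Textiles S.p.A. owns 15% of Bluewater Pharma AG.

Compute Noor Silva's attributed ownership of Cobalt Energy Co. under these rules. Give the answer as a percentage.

24.1398%

Chain via Larkspur Capital LLC → Harbor Trust (R1): 45% × 42% × 21% = 3.969% of Cobalt Energy Co.
Chain via Ashford Textiles S.p.A. → Bluewater Pharma AG (R1): 51% × 15% × 35% = 2.6775% of Cobalt Energy Co.
Chain via Wildmere Ventures LLC → Beacon Logistics SA (R1): 57% × 93% × 33% = 17.4933% of Cobalt Energy Co.
Aggregating (R2): 3.969% + 2.6775% + 17.4933% = 24.1398%.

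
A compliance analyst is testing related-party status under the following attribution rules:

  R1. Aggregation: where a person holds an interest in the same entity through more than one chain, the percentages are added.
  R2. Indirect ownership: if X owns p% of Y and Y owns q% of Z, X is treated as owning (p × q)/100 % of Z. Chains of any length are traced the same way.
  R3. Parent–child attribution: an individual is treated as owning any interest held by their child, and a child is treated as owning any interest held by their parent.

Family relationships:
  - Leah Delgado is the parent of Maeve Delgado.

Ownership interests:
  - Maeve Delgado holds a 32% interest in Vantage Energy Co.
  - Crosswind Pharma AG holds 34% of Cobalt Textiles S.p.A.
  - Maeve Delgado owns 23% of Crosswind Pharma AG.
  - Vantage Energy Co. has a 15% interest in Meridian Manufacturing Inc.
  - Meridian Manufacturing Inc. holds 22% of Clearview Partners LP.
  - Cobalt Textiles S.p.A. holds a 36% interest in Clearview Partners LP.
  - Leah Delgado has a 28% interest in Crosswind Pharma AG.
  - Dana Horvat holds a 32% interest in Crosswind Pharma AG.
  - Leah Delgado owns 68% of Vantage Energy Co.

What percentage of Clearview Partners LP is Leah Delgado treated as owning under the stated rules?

By parent–child attribution (R3), Leah Delgado is treated as also owning Maeve Delgado's interest in Crosswind Pharma AG, giving 28% + 23% = 51%.
By parent–child attribution (R3), Leah Delgado is treated as also owning Maeve Delgado's interest in Vantage Energy Co, giving 68% + 32% = 100%.
Chain via Crosswind Pharma AG → Cobalt Textiles S.p.A. (R2): 51% × 34% × 36% = 6.2424% of Clearview Partners LP.
Chain via Vantage Energy Co. → Meridian Manufacturing Inc. (R2): 100% × 15% × 22% = 3.3% of Clearview Partners LP.
Aggregating (R1): 6.2424% + 3.3% = 9.5424%.

9.5424%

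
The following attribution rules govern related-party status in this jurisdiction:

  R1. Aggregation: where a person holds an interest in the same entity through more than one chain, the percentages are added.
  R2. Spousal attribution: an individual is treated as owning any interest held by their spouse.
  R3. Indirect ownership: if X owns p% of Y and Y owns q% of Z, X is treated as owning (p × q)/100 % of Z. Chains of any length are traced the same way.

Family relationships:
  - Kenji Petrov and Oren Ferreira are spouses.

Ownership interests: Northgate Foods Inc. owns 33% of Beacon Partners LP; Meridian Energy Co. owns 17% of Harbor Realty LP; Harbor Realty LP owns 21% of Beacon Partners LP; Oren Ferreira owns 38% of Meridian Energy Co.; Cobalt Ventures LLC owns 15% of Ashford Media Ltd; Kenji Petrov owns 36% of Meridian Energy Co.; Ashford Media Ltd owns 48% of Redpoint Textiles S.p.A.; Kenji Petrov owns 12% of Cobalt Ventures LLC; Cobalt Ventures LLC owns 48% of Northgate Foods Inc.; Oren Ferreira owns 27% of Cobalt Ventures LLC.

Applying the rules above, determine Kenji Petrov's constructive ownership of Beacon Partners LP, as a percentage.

By spousal attribution (R2), Kenji Petrov is treated as also owning Oren Ferreira's interest in Meridian Energy Co, giving 36% + 38% = 74%.
By spousal attribution (R2), Kenji Petrov is treated as also owning Oren Ferreira's interest in Cobalt Ventures LLC, giving 12% + 27% = 39%.
Chain via Meridian Energy Co. → Harbor Realty LP (R3): 74% × 17% × 21% = 2.6418% of Beacon Partners LP.
Chain via Cobalt Ventures LLC → Northgate Foods Inc. (R3): 39% × 48% × 33% = 6.1776% of Beacon Partners LP.
Aggregating (R1): 2.6418% + 6.1776% = 8.8194%.

8.8194%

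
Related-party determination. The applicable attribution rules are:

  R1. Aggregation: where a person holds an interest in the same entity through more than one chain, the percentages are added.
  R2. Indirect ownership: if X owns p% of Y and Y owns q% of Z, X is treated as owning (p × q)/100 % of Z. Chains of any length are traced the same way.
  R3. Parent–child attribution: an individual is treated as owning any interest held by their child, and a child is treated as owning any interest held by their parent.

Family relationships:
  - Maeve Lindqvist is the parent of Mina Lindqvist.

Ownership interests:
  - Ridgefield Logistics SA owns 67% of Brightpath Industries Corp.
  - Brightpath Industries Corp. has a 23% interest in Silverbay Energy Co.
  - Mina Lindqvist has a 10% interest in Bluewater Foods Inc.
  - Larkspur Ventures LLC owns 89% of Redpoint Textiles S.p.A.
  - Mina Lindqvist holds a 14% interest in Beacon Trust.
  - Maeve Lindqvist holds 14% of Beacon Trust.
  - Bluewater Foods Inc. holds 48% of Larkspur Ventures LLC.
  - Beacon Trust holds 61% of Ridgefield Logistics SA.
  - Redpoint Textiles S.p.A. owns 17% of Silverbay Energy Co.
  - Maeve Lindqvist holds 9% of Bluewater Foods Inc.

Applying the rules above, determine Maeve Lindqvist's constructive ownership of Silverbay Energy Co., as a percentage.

4.011884%

By parent–child attribution (R3), Maeve Lindqvist is treated as also owning Mina Lindqvist's interest in Beacon Trust, giving 14% + 14% = 28%.
By parent–child attribution (R3), Maeve Lindqvist is treated as also owning Mina Lindqvist's interest in Bluewater Foods Inc, giving 9% + 10% = 19%.
Chain via Beacon Trust → Ridgefield Logistics SA → Brightpath Industries Corp. (R2): 28% × 61% × 67% × 23% = 2.632028% of Silverbay Energy Co.
Chain via Bluewater Foods Inc. → Larkspur Ventures LLC → Redpoint Textiles S.p.A. (R2): 19% × 48% × 89% × 17% = 1.379856% of Silverbay Energy Co.
Aggregating (R1): 2.632028% + 1.379856% = 4.011884%.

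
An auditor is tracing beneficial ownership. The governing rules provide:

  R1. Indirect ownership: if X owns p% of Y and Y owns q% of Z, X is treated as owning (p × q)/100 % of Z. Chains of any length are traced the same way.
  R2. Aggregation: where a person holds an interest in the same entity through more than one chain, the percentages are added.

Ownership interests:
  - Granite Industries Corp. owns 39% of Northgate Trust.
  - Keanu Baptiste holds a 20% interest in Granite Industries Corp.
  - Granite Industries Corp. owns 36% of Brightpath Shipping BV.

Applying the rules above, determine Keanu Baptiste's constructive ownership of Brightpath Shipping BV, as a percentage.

Chain via Granite Industries Corp. (R1): 20% × 36% = 7.2% of Brightpath Shipping BV.

7.2%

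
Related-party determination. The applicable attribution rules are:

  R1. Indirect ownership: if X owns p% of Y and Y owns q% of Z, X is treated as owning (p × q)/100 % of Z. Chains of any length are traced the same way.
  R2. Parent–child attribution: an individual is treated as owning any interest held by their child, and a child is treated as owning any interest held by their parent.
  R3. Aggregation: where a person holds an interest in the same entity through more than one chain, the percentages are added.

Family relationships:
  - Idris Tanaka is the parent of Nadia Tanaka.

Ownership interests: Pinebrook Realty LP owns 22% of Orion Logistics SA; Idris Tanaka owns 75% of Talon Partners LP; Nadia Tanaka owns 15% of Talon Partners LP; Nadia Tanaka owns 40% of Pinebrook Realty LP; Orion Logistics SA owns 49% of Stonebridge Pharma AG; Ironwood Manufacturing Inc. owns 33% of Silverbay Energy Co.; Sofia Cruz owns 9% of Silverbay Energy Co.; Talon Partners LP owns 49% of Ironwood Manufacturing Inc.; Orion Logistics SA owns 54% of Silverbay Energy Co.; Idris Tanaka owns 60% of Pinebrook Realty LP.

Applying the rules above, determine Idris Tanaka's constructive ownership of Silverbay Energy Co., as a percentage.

By parent–child attribution (R2), Idris Tanaka is treated as also owning Nadia Tanaka's interest in Talon Partners LP, giving 75% + 15% = 90%.
By parent–child attribution (R2), Idris Tanaka is treated as also owning Nadia Tanaka's interest in Pinebrook Realty LP, giving 60% + 40% = 100%.
Chain via Talon Partners LP → Ironwood Manufacturing Inc. (R1): 90% × 49% × 33% = 14.553% of Silverbay Energy Co.
Chain via Pinebrook Realty LP → Orion Logistics SA (R1): 100% × 22% × 54% = 11.88% of Silverbay Energy Co.
Aggregating (R3): 14.553% + 11.88% = 26.433%.

26.433%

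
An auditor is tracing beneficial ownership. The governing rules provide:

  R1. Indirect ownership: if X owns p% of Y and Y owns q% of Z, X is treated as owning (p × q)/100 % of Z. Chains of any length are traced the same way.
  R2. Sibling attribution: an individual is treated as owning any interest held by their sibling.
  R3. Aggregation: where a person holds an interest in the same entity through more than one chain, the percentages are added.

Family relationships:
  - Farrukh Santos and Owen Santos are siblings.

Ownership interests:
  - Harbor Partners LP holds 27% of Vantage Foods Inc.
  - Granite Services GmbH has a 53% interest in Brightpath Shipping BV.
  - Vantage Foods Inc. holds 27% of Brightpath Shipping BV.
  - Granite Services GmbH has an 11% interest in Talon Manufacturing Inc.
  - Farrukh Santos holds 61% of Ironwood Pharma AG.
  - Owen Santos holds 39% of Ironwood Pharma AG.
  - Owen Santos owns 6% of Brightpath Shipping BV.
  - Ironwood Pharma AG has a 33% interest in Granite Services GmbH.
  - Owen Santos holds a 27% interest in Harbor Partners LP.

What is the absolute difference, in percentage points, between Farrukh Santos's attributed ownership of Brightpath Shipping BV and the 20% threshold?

5.4583

By sibling attribution (R2), Farrukh Santos is treated as also owning Owen Santos's interest in Ironwood Pharma AG, giving 61% + 39% = 100%.
By sibling attribution (R2), Farrukh Santos is treated as owning Owen Santos's 27% interest in Harbor Partners LP.
By sibling attribution (R2), Farrukh Santos is treated as owning Owen Santos's 6% interest in Brightpath Shipping BV.
Chain via Ironwood Pharma AG → Granite Services GmbH (R1): 100% × 33% × 53% = 17.49% of Brightpath Shipping BV.
Chain via Harbor Partners LP → Vantage Foods Inc. (R1): 27% × 27% × 27% = 1.9683% of Brightpath Shipping BV.
Direct interest in Brightpath Shipping BV: 6%.
Aggregating (R3): 17.49% + 1.9683% + 6% = 25.4583%.
25.4583% exceeds the 20% threshold by 5.4583 percentage points.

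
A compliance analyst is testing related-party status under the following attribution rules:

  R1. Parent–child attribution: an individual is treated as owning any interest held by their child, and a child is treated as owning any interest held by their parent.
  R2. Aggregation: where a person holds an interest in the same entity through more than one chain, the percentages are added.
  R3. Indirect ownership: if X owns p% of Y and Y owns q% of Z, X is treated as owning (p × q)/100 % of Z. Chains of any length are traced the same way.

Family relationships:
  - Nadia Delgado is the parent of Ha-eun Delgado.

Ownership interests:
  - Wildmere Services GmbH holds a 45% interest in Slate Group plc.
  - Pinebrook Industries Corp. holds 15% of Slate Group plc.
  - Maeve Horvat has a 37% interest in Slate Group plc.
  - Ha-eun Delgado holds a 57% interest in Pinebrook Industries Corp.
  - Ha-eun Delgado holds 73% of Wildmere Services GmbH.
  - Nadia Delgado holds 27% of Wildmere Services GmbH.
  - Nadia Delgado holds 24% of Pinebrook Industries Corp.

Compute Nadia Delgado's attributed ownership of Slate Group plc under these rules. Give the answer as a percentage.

57.15%

By parent–child attribution (R1), Nadia Delgado is treated as also owning Ha-eun Delgado's interest in Pinebrook Industries Corp, giving 24% + 57% = 81%.
By parent–child attribution (R1), Nadia Delgado is treated as also owning Ha-eun Delgado's interest in Wildmere Services GmbH, giving 27% + 73% = 100%.
Chain via Pinebrook Industries Corp. (R3): 81% × 15% = 12.15% of Slate Group plc.
Chain via Wildmere Services GmbH (R3): 100% × 45% = 45% of Slate Group plc.
Aggregating (R2): 12.15% + 45% = 57.15%.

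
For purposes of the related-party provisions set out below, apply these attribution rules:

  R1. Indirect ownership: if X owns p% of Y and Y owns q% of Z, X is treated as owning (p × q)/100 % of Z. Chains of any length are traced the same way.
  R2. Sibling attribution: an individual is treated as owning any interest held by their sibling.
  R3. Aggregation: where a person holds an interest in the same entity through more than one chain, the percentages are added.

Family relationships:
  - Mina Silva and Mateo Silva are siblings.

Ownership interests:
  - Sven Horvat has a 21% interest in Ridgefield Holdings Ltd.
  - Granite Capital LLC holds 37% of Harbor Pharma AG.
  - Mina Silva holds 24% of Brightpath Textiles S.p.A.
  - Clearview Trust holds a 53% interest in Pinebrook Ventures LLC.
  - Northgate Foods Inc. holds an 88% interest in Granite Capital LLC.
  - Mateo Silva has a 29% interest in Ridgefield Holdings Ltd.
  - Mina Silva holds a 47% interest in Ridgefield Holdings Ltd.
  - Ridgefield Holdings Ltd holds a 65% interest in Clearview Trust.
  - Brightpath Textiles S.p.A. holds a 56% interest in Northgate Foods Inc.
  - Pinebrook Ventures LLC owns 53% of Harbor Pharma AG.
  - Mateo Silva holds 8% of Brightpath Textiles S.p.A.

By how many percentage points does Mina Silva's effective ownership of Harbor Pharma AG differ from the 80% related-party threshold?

By sibling attribution (R2), Mina Silva is treated as also owning Mateo Silva's interest in Brightpath Textiles S.p.A, giving 24% + 8% = 32%.
By sibling attribution (R2), Mina Silva is treated as also owning Mateo Silva's interest in Ridgefield Holdings Ltd, giving 47% + 29% = 76%.
Chain via Brightpath Textiles S.p.A. → Northgate Foods Inc. → Granite Capital LLC (R1): 32% × 56% × 88% × 37% = 5.834752% of Harbor Pharma AG.
Chain via Ridgefield Holdings Ltd → Clearview Trust → Pinebrook Ventures LLC (R1): 76% × 65% × 53% × 53% = 13.87646% of Harbor Pharma AG.
Aggregating (R3): 5.834752% + 13.87646% = 19.711212%.
19.711212% falls short of the 80% threshold by 60.288788 percentage points.

60.288788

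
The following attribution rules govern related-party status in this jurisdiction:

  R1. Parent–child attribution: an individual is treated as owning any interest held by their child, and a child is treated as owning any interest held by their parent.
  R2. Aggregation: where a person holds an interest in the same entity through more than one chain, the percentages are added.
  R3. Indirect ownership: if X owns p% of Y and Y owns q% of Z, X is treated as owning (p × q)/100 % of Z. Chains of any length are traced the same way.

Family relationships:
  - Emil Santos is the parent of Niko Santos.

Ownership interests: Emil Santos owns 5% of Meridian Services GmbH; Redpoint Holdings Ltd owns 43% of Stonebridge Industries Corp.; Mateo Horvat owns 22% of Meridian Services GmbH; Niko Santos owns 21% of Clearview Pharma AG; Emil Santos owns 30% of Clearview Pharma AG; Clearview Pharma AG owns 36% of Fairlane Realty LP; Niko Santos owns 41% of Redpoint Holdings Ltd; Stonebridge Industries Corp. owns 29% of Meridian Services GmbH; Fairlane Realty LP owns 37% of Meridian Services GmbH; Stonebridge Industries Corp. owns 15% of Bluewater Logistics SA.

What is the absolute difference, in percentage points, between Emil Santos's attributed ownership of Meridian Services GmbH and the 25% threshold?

8.0941

By parent–child attribution (R1), Emil Santos is treated as also owning Niko Santos's interest in Clearview Pharma AG, giving 30% + 21% = 51%.
By parent–child attribution (R1), Emil Santos is treated as owning Niko Santos's 41% interest in Redpoint Holdings Ltd.
Chain via Clearview Pharma AG → Fairlane Realty LP (R3): 51% × 36% × 37% = 6.7932% of Meridian Services GmbH.
Direct interest in Meridian Services GmbH: 5%.
Chain via Redpoint Holdings Ltd → Stonebridge Industries Corp. (R3): 41% × 43% × 29% = 5.1127% of Meridian Services GmbH.
Aggregating (R2): 6.7932% + 5% + 5.1127% = 16.9059%.
16.9059% falls short of the 25% threshold by 8.0941 percentage points.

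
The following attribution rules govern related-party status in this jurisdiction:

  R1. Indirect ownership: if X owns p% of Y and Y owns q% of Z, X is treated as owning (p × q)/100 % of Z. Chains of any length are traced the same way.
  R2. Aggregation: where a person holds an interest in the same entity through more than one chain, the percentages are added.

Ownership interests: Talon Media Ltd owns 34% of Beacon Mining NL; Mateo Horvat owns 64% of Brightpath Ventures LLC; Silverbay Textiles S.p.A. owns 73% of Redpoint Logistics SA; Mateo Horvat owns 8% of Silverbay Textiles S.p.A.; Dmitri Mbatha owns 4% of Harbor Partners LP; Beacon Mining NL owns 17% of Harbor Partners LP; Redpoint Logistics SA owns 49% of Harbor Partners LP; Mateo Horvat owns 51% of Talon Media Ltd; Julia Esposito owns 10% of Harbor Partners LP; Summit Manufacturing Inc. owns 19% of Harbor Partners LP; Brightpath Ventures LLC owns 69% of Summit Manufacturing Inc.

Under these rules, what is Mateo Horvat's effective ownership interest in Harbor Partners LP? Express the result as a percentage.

14.1998%

Chain via Silverbay Textiles S.p.A. → Redpoint Logistics SA (R1): 8% × 73% × 49% = 2.8616% of Harbor Partners LP.
Chain via Talon Media Ltd → Beacon Mining NL (R1): 51% × 34% × 17% = 2.9478% of Harbor Partners LP.
Chain via Brightpath Ventures LLC → Summit Manufacturing Inc. (R1): 64% × 69% × 19% = 8.3904% of Harbor Partners LP.
Aggregating (R2): 2.8616% + 2.9478% + 8.3904% = 14.1998%.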